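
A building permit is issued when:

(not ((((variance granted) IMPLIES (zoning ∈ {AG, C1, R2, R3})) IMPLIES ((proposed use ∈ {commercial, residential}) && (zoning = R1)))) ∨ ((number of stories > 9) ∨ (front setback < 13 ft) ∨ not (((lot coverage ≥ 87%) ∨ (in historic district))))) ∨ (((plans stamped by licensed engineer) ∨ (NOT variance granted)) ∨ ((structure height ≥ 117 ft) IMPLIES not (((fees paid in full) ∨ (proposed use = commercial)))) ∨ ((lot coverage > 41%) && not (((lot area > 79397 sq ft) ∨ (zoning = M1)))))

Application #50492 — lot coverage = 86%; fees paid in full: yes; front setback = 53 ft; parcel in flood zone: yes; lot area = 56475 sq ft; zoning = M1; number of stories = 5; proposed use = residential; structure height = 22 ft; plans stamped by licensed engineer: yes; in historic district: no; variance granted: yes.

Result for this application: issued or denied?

Issued

Atomic conditions:
  variance granted: yes → true
  zoning ∈ {AG, C1, R2, R3}: M1 is not in the set → false
  proposed use ∈ {commercial, residential}: residential is in the set → true
  zoning = R1: M1 == R1 is false
  number of stories > 9: 5 > 9 is false
  front setback < 13 ft: 53 < 13 is false
  lot coverage ≥ 87%: 86 ≥ 87 is false
  in historic district: no → false
  plans stamped by licensed engineer: yes → true
  NOT variance granted: yes → false
  structure height ≥ 117 ft: 22 ≥ 117 is false
  fees paid in full: yes → true
  proposed use = commercial: residential == commercial is false
  lot coverage > 41%: 86 > 41 is true
  lot area > 79397 sq ft: 56475 > 79397 is false
  zoning = M1: M1 == M1 is true
Combine:
[1.1.1.1] true → false = false
[1.1.1.2] true AND false = false
[1.1.1] false → false (antecedent false ⇒ implication holds) = true
[1.1] NOT true = false
[1.2.3.1] false OR false = false
[1.2.3] NOT false = true
[1.2] false OR false OR true = true
[1] false OR true = true
[2.1] true OR false = true
[2.2.2.1] true OR false = true
[2.2.2] NOT true = false
[2.2] false → false (antecedent false ⇒ implication holds) = true
[2.3.2.1] false OR true = true
[2.3.2] NOT true = false
[2.3] true AND false = false
[2] true OR true OR false = true
[root] true OR true = true
Overall: true → issued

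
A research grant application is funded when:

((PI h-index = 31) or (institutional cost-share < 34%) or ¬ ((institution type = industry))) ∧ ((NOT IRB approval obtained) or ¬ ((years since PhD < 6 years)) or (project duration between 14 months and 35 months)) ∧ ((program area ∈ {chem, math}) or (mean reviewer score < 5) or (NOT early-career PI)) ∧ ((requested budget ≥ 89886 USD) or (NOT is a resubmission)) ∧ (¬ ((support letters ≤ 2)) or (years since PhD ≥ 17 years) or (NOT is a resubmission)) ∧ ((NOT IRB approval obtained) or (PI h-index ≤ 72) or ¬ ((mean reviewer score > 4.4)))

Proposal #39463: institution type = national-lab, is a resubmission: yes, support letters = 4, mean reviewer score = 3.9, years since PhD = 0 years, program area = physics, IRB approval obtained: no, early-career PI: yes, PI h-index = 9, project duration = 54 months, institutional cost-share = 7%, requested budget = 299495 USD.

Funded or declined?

Atomic conditions:
  PI h-index = 31: 9 == 31 is false
  institutional cost-share < 34%: 7 < 34 is true
  institution type = industry: national-lab == industry is false
  NOT IRB approval obtained: no → true
  years since PhD < 6 years: 0 < 6 is true
  project duration between 14 months and 35 months: 54 in [14, 35] is false
  program area ∈ {chem, math}: physics is not in the set → false
  mean reviewer score < 5: 3.9 < 5 is true
  NOT early-career PI: yes → false
  requested budget ≥ 89886 USD: 299495 ≥ 89886 is true
  NOT is a resubmission: yes → false
  support letters ≤ 2: 4 ≤ 2 is false
  years since PhD ≥ 17 years: 0 ≥ 17 is false
  PI h-index ≤ 72: 9 ≤ 72 is true
  mean reviewer score > 4.4: 3.9 > 4.4 is false
Combine:
[1.3] NOT false = true
[1] false OR true OR true = true
[2.2] NOT true = false
[2] true OR false OR false = true
[3] false OR true OR false = true
[4] true OR false = true
[5.1] NOT false = true
[5] true OR false OR false = true
[6.3] NOT false = true
[6] true OR true OR true = true
[root] true AND true AND true AND true AND true AND true = true
Overall: true → funded

Funded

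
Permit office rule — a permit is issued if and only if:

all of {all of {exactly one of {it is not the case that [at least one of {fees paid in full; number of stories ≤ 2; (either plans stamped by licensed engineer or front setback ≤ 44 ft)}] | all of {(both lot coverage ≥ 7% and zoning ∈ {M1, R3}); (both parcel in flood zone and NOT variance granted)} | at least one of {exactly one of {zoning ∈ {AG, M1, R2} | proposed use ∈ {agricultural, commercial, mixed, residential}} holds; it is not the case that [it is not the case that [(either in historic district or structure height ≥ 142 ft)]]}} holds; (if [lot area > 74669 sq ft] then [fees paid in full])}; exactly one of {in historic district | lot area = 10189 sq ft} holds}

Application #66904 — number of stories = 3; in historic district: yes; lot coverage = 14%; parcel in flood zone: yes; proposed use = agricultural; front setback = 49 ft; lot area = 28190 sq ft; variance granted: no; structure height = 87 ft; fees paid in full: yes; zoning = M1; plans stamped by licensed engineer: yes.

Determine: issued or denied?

Atomic conditions:
  fees paid in full: yes → true
  number of stories ≤ 2: 3 ≤ 2 is false
  plans stamped by licensed engineer: yes → true
  front setback ≤ 44 ft: 49 ≤ 44 is false
  lot coverage ≥ 7%: 14 ≥ 7 is true
  zoning ∈ {M1, R3}: M1 is in the set → true
  parcel in flood zone: yes → true
  NOT variance granted: no → true
  zoning ∈ {AG, M1, R2}: M1 is in the set → true
  proposed use ∈ {agricultural, commercial, mixed, residential}: agricultural is in the set → true
  in historic district: yes → true
  structure height ≥ 142 ft: 87 ≥ 142 is false
  lot area > 74669 sq ft: 28190 > 74669 is false
  lot area = 10189 sq ft: 28190 == 10189 is false
Combine:
[1.1.1.1.3] true OR false = true
[1.1.1.1] true OR false OR true = true
[1.1.1] NOT true = false
[1.1.2.1] true AND true = true
[1.1.2.2] true AND true = true
[1.1.2] true AND true = true
[1.1.3.1] exactly-one(true, true) = false
[1.1.3.2.1.1] true OR false = true
[1.1.3.2.1] NOT true = false
[1.1.3.2] NOT false = true
[1.1.3] false OR true = true
[1.1] exactly-one(false, true, true) = false
[1.2] false → true (antecedent false ⇒ implication holds) = true
[1] false AND true = false
[2] exactly-one(true, false) = true
[root] false AND true = false
Overall: false → denied

Denied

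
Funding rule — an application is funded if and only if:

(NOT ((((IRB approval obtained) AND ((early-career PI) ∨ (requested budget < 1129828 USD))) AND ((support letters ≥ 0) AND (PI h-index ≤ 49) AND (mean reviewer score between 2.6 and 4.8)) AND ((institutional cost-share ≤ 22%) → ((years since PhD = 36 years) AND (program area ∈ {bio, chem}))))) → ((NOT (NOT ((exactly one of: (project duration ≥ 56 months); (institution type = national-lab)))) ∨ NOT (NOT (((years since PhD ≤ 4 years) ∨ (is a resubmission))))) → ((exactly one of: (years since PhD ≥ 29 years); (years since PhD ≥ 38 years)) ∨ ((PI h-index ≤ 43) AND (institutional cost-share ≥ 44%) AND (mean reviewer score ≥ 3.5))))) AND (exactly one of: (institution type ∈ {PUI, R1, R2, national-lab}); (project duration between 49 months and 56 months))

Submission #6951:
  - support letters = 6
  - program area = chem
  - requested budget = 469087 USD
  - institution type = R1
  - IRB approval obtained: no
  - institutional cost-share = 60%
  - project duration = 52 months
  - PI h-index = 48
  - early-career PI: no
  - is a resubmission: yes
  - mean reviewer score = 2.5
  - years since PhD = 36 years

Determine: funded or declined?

Declined

Atomic conditions:
  IRB approval obtained: no → false
  early-career PI: no → false
  requested budget < 1129828 USD: 469087 < 1129828 is true
  support letters ≥ 0: 6 ≥ 0 is true
  PI h-index ≤ 49: 48 ≤ 49 is true
  mean reviewer score between 2.6 and 4.8: 2.5 in [2.6, 4.8] is false
  institutional cost-share ≤ 22%: 60 ≤ 22 is false
  years since PhD = 36 years: 36 == 36 is true
  program area ∈ {bio, chem}: chem is in the set → true
  project duration ≥ 56 months: 52 ≥ 56 is false
  institution type = national-lab: R1 == national-lab is false
  years since PhD ≤ 4 years: 36 ≤ 4 is false
  is a resubmission: yes → true
  years since PhD ≥ 29 years: 36 ≥ 29 is true
  years since PhD ≥ 38 years: 36 ≥ 38 is false
  PI h-index ≤ 43: 48 ≤ 43 is false
  institutional cost-share ≥ 44%: 60 ≥ 44 is true
  mean reviewer score ≥ 3.5: 2.5 ≥ 3.5 is false
  institution type ∈ {PUI, R1, R2, national-lab}: R1 is in the set → true
  project duration between 49 months and 56 months: 52 in [49, 56] is true
Combine:
[1.1.1.1.2] false OR true = true
[1.1.1.1] false AND true = false
[1.1.1.2] true AND true AND false = false
[1.1.1.3.2] true AND true = true
[1.1.1.3] false → true (antecedent false ⇒ implication holds) = true
[1.1.1] false AND false AND true = false
[1.1] NOT false = true
[1.2.1.1.1.1] exactly-one(false, false) = false
[1.2.1.1.1] NOT false = true
[1.2.1.1] NOT true = false
[1.2.1.2.1.1] false OR true = true
[1.2.1.2.1] NOT true = false
[1.2.1.2] NOT false = true
[1.2.1] false OR true = true
[1.2.2.1] exactly-one(true, false) = true
[1.2.2.2] false AND true AND false = false
[1.2.2] true OR false = true
[1.2] true → true = true
[1] true → true = true
[2] exactly-one(true, true) = false
[root] true AND false = false
Overall: false → declined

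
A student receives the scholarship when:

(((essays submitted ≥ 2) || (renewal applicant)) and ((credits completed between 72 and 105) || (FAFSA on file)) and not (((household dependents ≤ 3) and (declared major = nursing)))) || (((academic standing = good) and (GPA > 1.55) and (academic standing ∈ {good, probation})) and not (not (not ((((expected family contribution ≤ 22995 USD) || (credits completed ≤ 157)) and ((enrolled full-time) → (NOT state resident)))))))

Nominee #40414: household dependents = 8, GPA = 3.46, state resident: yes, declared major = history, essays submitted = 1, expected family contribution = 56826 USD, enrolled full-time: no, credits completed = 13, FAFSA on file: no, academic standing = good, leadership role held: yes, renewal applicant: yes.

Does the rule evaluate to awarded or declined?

Atomic conditions:
  essays submitted ≥ 2: 1 ≥ 2 is false
  renewal applicant: yes → true
  credits completed between 72 and 105: 13 in [72, 105] is false
  FAFSA on file: no → false
  household dependents ≤ 3: 8 ≤ 3 is false
  declared major = nursing: history == nursing is false
  academic standing = good: good == good is true
  GPA > 1.55: 3.46 > 1.55 is true
  academic standing ∈ {good, probation}: good is in the set → true
  expected family contribution ≤ 22995 USD: 56826 ≤ 22995 is false
  credits completed ≤ 157: 13 ≤ 157 is true
  enrolled full-time: no → false
  NOT state resident: yes → false
Combine:
[1.1] false OR true = true
[1.2] false OR false = false
[1.3.1] false AND false = false
[1.3] NOT false = true
[1] true AND false AND true = false
[2.1] true AND true AND true = true
[2.2.1.1.1.1] false OR true = true
[2.2.1.1.1.2] false → false (antecedent false ⇒ implication holds) = true
[2.2.1.1.1] true AND true = true
[2.2.1.1] NOT true = false
[2.2.1] NOT false = true
[2.2] NOT true = false
[2] true AND false = false
[root] false OR false = false
Overall: false → declined

Declined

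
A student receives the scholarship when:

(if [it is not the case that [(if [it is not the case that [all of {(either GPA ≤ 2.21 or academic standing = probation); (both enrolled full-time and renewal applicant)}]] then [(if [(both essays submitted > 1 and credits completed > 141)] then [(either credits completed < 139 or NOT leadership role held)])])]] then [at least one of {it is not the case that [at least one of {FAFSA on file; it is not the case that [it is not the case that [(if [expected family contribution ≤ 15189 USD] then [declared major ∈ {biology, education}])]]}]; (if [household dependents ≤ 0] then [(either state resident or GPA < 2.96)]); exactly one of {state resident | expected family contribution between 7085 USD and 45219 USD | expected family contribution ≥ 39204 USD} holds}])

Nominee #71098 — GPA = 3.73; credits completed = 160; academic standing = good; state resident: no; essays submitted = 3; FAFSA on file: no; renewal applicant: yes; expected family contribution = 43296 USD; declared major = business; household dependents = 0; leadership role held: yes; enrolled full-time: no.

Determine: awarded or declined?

Declined

Atomic conditions:
  GPA ≤ 2.21: 3.73 ≤ 2.21 is false
  academic standing = probation: good == probation is false
  enrolled full-time: no → false
  renewal applicant: yes → true
  essays submitted > 1: 3 > 1 is true
  credits completed > 141: 160 > 141 is true
  credits completed < 139: 160 < 139 is false
  NOT leadership role held: yes → false
  FAFSA on file: no → false
  expected family contribution ≤ 15189 USD: 43296 ≤ 15189 is false
  declared major ∈ {biology, education}: business is not in the set → false
  household dependents ≤ 0: 0 ≤ 0 is true
  state resident: no → false
  GPA < 2.96: 3.73 < 2.96 is false
  expected family contribution between 7085 USD and 45219 USD: 43296 in [7085, 45219] is true
  expected family contribution ≥ 39204 USD: 43296 ≥ 39204 is true
Combine:
[1.1.1.1.1] false OR false = false
[1.1.1.1.2] false AND true = false
[1.1.1.1] false AND false = false
[1.1.1] NOT false = true
[1.1.2.1] true AND true = true
[1.1.2.2] false OR false = false
[1.1.2] true → false = false
[1.1] true → false = false
[1] NOT false = true
[2.1.1.2.1.1] false → false (antecedent false ⇒ implication holds) = true
[2.1.1.2.1] NOT true = false
[2.1.1.2] NOT false = true
[2.1.1] false OR true = true
[2.1] NOT true = false
[2.2.2] false OR false = false
[2.2] true → false = false
[2.3] exactly-one(false, true, true) = false
[2] false OR false OR false = false
[root] true → false = false
Overall: false → declined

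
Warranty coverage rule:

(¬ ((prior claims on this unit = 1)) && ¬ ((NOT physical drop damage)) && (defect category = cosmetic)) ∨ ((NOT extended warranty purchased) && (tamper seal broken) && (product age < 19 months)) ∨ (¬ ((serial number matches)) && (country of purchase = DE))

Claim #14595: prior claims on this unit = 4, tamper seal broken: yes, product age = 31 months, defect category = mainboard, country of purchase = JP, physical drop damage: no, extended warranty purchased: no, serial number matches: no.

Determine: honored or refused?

Atomic conditions:
  prior claims on this unit = 1: 4 == 1 is false
  NOT physical drop damage: no → true
  defect category = cosmetic: mainboard == cosmetic is false
  NOT extended warranty purchased: no → true
  tamper seal broken: yes → true
  product age < 19 months: 31 < 19 is false
  serial number matches: no → false
  country of purchase = DE: JP == DE is false
Combine:
[1.1] NOT false = true
[1.2] NOT true = false
[1] true AND false AND false = false
[2] true AND true AND false = false
[3.1] NOT false = true
[3] true AND false = false
[root] false OR false OR false = false
Overall: false → refused

Refused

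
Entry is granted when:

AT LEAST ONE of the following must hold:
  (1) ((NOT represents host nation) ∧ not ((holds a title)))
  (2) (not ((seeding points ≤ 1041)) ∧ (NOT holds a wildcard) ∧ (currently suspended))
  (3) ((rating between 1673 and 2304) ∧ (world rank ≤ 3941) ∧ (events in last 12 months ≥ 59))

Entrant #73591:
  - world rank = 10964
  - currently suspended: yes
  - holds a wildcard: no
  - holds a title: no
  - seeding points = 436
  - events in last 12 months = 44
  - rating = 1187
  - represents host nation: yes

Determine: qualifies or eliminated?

Atomic conditions:
  NOT represents host nation: yes → false
  holds a title: no → false
  seeding points ≤ 1041: 436 ≤ 1041 is true
  NOT holds a wildcard: no → true
  currently suspended: yes → true
  rating between 1673 and 2304: 1187 in [1673, 2304] is false
  world rank ≤ 3941: 10964 ≤ 3941 is false
  events in last 12 months ≥ 59: 44 ≥ 59 is false
Combine:
[1.2] NOT false = true
[1] false AND true = false
[2.1] NOT true = false
[2] false AND true AND true = false
[3] false AND false AND false = false
[root] false OR false OR false = false
Overall: false → eliminated

Eliminated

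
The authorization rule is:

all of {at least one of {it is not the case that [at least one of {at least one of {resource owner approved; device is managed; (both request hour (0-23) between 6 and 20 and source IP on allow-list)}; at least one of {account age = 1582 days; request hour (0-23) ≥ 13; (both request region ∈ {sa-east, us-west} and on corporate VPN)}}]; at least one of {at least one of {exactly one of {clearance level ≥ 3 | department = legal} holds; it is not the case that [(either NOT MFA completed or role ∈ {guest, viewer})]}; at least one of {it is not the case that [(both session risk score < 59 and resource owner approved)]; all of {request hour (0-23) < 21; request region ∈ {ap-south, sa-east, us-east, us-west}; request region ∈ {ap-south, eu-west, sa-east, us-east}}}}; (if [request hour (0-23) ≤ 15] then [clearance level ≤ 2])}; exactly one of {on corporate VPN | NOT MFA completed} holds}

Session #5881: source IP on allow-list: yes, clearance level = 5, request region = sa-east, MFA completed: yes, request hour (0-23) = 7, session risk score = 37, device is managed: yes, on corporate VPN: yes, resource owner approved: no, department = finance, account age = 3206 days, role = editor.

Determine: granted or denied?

Granted

Atomic conditions:
  resource owner approved: no → false
  device is managed: yes → true
  request hour (0-23) between 6 and 20: 7 in [6, 20] is true
  source IP on allow-list: yes → true
  account age = 1582 days: 3206 == 1582 is false
  request hour (0-23) ≥ 13: 7 ≥ 13 is false
  request region ∈ {sa-east, us-west}: sa-east is in the set → true
  on corporate VPN: yes → true
  clearance level ≥ 3: 5 ≥ 3 is true
  department = legal: finance == legal is false
  NOT MFA completed: yes → false
  role ∈ {guest, viewer}: editor is not in the set → false
  session risk score < 59: 37 < 59 is true
  request hour (0-23) < 21: 7 < 21 is true
  request region ∈ {ap-south, sa-east, us-east, us-west}: sa-east is in the set → true
  request region ∈ {ap-south, eu-west, sa-east, us-east}: sa-east is in the set → true
  request hour (0-23) ≤ 15: 7 ≤ 15 is true
  clearance level ≤ 2: 5 ≤ 2 is false
Combine:
[1.1.1.1.3] true AND true = true
[1.1.1.1] false OR true OR true = true
[1.1.1.2.3] true AND true = true
[1.1.1.2] false OR false OR true = true
[1.1.1] true OR true = true
[1.1] NOT true = false
[1.2.1.1] exactly-one(true, false) = true
[1.2.1.2.1] false OR false = false
[1.2.1.2] NOT false = true
[1.2.1] true OR true = true
[1.2.2.1.1] true AND false = false
[1.2.2.1] NOT false = true
[1.2.2.2] true AND true AND true = true
[1.2.2] true OR true = true
[1.2] true OR true = true
[1.3] true → false = false
[1] false OR true OR false = true
[2] exactly-one(true, false) = true
[root] true AND true = true
Overall: true → granted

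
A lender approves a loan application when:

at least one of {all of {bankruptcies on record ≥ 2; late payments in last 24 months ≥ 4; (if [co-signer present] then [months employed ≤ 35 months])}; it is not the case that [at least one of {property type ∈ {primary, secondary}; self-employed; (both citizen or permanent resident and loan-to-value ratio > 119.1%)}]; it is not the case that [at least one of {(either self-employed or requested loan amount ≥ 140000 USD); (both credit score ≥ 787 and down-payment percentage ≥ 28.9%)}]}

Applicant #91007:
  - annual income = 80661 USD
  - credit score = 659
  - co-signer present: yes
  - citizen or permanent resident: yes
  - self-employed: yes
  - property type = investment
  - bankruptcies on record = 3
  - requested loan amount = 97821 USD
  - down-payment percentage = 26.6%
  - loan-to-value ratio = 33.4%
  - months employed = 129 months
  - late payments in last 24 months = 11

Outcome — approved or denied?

Atomic conditions:
  bankruptcies on record ≥ 2: 3 ≥ 2 is true
  late payments in last 24 months ≥ 4: 11 ≥ 4 is true
  co-signer present: yes → true
  months employed ≤ 35 months: 129 ≤ 35 is false
  property type ∈ {primary, secondary}: investment is not in the set → false
  self-employed: yes → true
  citizen or permanent resident: yes → true
  loan-to-value ratio > 119.1%: 33.4 > 119.1 is false
  requested loan amount ≥ 140000 USD: 97821 ≥ 140000 is false
  credit score ≥ 787: 659 ≥ 787 is false
  down-payment percentage ≥ 28.9%: 26.6 ≥ 28.9 is false
Combine:
[1.3] true → false = false
[1] true AND true AND false = false
[2.1.3] true AND false = false
[2.1] false OR true OR false = true
[2] NOT true = false
[3.1.1] true OR false = true
[3.1.2] false AND false = false
[3.1] true OR false = true
[3] NOT true = false
[root] false OR false OR false = false
Overall: false → denied

Denied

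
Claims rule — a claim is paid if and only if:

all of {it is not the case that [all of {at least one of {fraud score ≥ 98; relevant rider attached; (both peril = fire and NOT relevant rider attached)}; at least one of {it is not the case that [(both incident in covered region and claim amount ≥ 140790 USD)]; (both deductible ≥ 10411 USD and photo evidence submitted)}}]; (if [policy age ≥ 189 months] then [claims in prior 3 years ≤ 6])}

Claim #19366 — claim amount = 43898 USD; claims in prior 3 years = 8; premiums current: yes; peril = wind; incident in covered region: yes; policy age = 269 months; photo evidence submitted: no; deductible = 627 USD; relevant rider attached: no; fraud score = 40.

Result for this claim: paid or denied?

Denied

Atomic conditions:
  fraud score ≥ 98: 40 ≥ 98 is false
  relevant rider attached: no → false
  peril = fire: wind == fire is false
  NOT relevant rider attached: no → true
  incident in covered region: yes → true
  claim amount ≥ 140790 USD: 43898 ≥ 140790 is false
  deductible ≥ 10411 USD: 627 ≥ 10411 is false
  photo evidence submitted: no → false
  policy age ≥ 189 months: 269 ≥ 189 is true
  claims in prior 3 years ≤ 6: 8 ≤ 6 is false
Combine:
[1.1.1.3] false AND true = false
[1.1.1] false OR false OR false = false
[1.1.2.1.1] true AND false = false
[1.1.2.1] NOT false = true
[1.1.2.2] false AND false = false
[1.1.2] true OR false = true
[1.1] false AND true = false
[1] NOT false = true
[2] true → false = false
[root] true AND false = false
Overall: false → denied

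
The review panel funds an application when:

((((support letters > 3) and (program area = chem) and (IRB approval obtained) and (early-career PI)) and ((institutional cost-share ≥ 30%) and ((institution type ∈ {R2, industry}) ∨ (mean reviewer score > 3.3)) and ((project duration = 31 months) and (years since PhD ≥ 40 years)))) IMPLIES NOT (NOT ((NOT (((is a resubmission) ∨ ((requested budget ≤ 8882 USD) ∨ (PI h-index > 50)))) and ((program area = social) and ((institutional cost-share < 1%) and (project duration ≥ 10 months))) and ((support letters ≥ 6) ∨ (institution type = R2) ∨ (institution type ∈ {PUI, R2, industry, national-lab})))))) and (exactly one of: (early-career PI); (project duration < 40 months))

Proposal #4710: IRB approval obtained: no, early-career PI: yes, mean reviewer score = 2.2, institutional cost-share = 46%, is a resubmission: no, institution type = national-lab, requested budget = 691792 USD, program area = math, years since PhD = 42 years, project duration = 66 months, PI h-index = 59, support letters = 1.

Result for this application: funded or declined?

Funded

Atomic conditions:
  support letters > 3: 1 > 3 is false
  program area = chem: math == chem is false
  IRB approval obtained: no → false
  early-career PI: yes → true
  institutional cost-share ≥ 30%: 46 ≥ 30 is true
  institution type ∈ {R2, industry}: national-lab is not in the set → false
  mean reviewer score > 3.3: 2.2 > 3.3 is false
  project duration = 31 months: 66 == 31 is false
  years since PhD ≥ 40 years: 42 ≥ 40 is true
  is a resubmission: no → false
  requested budget ≤ 8882 USD: 691792 ≤ 8882 is false
  PI h-index > 50: 59 > 50 is true
  program area = social: math == social is false
  institutional cost-share < 1%: 46 < 1 is false
  project duration ≥ 10 months: 66 ≥ 10 is true
  support letters ≥ 6: 1 ≥ 6 is false
  institution type = R2: national-lab == R2 is false
  institution type ∈ {PUI, R2, industry, national-lab}: national-lab is in the set → true
  project duration < 40 months: 66 < 40 is false
Combine:
[1.1.1] false AND false AND false AND true = false
[1.1.2.2] false OR false = false
[1.1.2.3] false AND true = false
[1.1.2] true AND false AND false = false
[1.1] false AND false = false
[1.2.1.1.1.1.2] false OR true = true
[1.2.1.1.1.1] false OR true = true
[1.2.1.1.1] NOT true = false
[1.2.1.1.2.2] false AND true = false
[1.2.1.1.2] false AND false = false
[1.2.1.1.3] false OR false OR true = true
[1.2.1.1] false AND false AND true = false
[1.2.1] NOT false = true
[1.2] NOT true = false
[1] false → false (antecedent false ⇒ implication holds) = true
[2] exactly-one(true, false) = true
[root] true AND true = true
Overall: true → funded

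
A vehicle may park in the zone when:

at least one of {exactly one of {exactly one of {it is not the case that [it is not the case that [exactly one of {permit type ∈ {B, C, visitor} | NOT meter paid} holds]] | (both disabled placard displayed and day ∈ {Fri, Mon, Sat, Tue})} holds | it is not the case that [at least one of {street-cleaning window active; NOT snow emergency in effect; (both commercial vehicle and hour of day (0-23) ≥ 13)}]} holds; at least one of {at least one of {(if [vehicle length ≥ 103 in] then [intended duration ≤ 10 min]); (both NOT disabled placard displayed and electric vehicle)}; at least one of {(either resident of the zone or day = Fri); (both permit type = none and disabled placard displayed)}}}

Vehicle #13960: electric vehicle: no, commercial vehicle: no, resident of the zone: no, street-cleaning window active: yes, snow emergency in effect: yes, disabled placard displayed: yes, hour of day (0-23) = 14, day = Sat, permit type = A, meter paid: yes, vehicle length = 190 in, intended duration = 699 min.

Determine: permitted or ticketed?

Permitted

Atomic conditions:
  permit type ∈ {B, C, visitor}: A is not in the set → false
  NOT meter paid: yes → false
  disabled placard displayed: yes → true
  day ∈ {Fri, Mon, Sat, Tue}: Sat is in the set → true
  street-cleaning window active: yes → true
  NOT snow emergency in effect: yes → false
  commercial vehicle: no → false
  hour of day (0-23) ≥ 13: 14 ≥ 13 is true
  vehicle length ≥ 103 in: 190 ≥ 103 is true
  intended duration ≤ 10 min: 699 ≤ 10 is false
  NOT disabled placard displayed: yes → false
  electric vehicle: no → false
  resident of the zone: no → false
  day = Fri: Sat == Fri is false
  permit type = none: A == none is false
Combine:
[1.1.1.1.1] exactly-one(false, false) = false
[1.1.1.1] NOT false = true
[1.1.1] NOT true = false
[1.1.2] true AND true = true
[1.1] exactly-one(false, true) = true
[1.2.1.3] false AND true = false
[1.2.1] true OR false OR false = true
[1.2] NOT true = false
[1] exactly-one(true, false) = true
[2.1.1] true → false = false
[2.1.2] false AND false = false
[2.1] false OR false = false
[2.2.1] false OR false = false
[2.2.2] false AND true = false
[2.2] false OR false = false
[2] false OR false = false
[root] true OR false = true
Overall: true → permitted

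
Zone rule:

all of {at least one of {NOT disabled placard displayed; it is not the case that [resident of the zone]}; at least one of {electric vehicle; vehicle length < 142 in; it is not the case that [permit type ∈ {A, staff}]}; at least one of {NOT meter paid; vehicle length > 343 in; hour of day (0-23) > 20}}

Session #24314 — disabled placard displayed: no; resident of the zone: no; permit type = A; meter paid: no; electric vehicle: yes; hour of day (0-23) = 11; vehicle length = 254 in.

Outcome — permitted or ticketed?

Atomic conditions:
  NOT disabled placard displayed: no → true
  resident of the zone: no → false
  electric vehicle: yes → true
  vehicle length < 142 in: 254 < 142 is false
  permit type ∈ {A, staff}: A is in the set → true
  NOT meter paid: no → true
  vehicle length > 343 in: 254 > 343 is false
  hour of day (0-23) > 20: 11 > 20 is false
Combine:
[1.2] NOT false = true
[1] true OR true = true
[2.3] NOT true = false
[2] true OR false OR false = true
[3] true OR false OR false = true
[root] true AND true AND true = true
Overall: true → permitted

Permitted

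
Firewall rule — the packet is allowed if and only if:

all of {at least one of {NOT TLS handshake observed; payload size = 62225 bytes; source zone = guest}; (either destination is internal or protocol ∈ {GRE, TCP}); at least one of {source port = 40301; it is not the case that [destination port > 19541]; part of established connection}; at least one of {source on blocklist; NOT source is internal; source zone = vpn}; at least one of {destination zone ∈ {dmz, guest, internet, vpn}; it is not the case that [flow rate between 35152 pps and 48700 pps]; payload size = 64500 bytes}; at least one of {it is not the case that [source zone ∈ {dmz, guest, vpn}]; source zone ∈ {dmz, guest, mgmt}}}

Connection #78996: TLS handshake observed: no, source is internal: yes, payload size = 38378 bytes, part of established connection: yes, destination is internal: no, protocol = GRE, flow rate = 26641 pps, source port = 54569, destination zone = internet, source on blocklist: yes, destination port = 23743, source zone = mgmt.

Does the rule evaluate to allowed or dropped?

Atomic conditions:
  NOT TLS handshake observed: no → true
  payload size = 62225 bytes: 38378 == 62225 is false
  source zone = guest: mgmt == guest is false
  destination is internal: no → false
  protocol ∈ {GRE, TCP}: GRE is in the set → true
  source port = 40301: 54569 == 40301 is false
  destination port > 19541: 23743 > 19541 is true
  part of established connection: yes → true
  source on blocklist: yes → true
  NOT source is internal: yes → false
  source zone = vpn: mgmt == vpn is false
  destination zone ∈ {dmz, guest, internet, vpn}: internet is in the set → true
  flow rate between 35152 pps and 48700 pps: 26641 in [35152, 48700] is false
  payload size = 64500 bytes: 38378 == 64500 is false
  source zone ∈ {dmz, guest, vpn}: mgmt is not in the set → false
  source zone ∈ {dmz, guest, mgmt}: mgmt is in the set → true
Combine:
[1] true OR false OR false = true
[2] false OR true = true
[3.2] NOT true = false
[3] false OR false OR true = true
[4] true OR false OR false = true
[5.2] NOT false = true
[5] true OR true OR false = true
[6.1] NOT false = true
[6] true OR true = true
[root] true AND true AND true AND true AND true AND true = true
Overall: true → allowed

Allowed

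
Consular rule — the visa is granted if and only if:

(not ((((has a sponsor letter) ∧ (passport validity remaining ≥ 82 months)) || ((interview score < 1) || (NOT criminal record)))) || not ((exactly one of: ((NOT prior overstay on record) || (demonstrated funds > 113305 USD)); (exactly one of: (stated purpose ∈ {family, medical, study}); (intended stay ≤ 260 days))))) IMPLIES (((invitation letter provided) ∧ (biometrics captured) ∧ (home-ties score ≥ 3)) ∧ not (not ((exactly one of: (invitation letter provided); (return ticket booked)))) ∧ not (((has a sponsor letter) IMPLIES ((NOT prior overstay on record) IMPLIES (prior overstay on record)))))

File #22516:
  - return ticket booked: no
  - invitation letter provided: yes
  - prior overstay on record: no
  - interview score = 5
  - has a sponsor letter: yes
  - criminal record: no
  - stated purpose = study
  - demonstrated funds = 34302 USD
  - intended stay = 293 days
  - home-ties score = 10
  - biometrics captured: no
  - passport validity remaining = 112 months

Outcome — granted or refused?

Refused

Atomic conditions:
  has a sponsor letter: yes → true
  passport validity remaining ≥ 82 months: 112 ≥ 82 is true
  interview score < 1: 5 < 1 is false
  NOT criminal record: no → true
  NOT prior overstay on record: no → true
  demonstrated funds > 113305 USD: 34302 > 113305 is false
  stated purpose ∈ {family, medical, study}: study is in the set → true
  intended stay ≤ 260 days: 293 ≤ 260 is false
  invitation letter provided: yes → true
  biometrics captured: no → false
  home-ties score ≥ 3: 10 ≥ 3 is true
  return ticket booked: no → false
  prior overstay on record: no → false
Combine:
[1.1.1.1] true AND true = true
[1.1.1.2] false OR true = true
[1.1.1] true OR true = true
[1.1] NOT true = false
[1.2.1.1] true OR false = true
[1.2.1.2] exactly-one(true, false) = true
[1.2.1] exactly-one(true, true) = false
[1.2] NOT false = true
[1] false OR true = true
[2.1] true AND false AND true = false
[2.2.1.1] exactly-one(true, false) = true
[2.2.1] NOT true = false
[2.2] NOT false = true
[2.3.1.2] true → false = false
[2.3.1] true → false = false
[2.3] NOT false = true
[2] false AND true AND true = false
[root] true → false = false
Overall: false → refused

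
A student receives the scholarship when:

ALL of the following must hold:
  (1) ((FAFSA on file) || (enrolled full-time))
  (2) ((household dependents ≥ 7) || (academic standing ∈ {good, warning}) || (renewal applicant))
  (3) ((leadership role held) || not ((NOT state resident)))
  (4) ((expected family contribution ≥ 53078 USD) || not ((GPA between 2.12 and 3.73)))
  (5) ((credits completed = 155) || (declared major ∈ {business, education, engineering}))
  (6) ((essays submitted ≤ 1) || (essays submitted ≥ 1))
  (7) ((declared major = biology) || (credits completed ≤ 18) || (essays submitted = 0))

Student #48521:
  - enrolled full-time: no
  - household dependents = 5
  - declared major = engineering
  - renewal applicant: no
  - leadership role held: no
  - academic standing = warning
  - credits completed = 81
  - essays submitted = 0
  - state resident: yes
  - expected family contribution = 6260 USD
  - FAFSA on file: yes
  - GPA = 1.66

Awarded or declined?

Awarded

Atomic conditions:
  FAFSA on file: yes → true
  enrolled full-time: no → false
  household dependents ≥ 7: 5 ≥ 7 is false
  academic standing ∈ {good, warning}: warning is in the set → true
  renewal applicant: no → false
  leadership role held: no → false
  NOT state resident: yes → false
  expected family contribution ≥ 53078 USD: 6260 ≥ 53078 is false
  GPA between 2.12 and 3.73: 1.66 in [2.12, 3.73] is false
  credits completed = 155: 81 == 155 is false
  declared major ∈ {business, education, engineering}: engineering is in the set → true
  essays submitted ≤ 1: 0 ≤ 1 is true
  essays submitted ≥ 1: 0 ≥ 1 is false
  declared major = biology: engineering == biology is false
  credits completed ≤ 18: 81 ≤ 18 is false
  essays submitted = 0: 0 == 0 is true
Combine:
[1] true OR false = true
[2] false OR true OR false = true
[3.2] NOT false = true
[3] false OR true = true
[4.2] NOT false = true
[4] false OR true = true
[5] false OR true = true
[6] true OR false = true
[7] false OR false OR true = true
[root] true AND true AND true AND true AND true AND true AND true = true
Overall: true → awarded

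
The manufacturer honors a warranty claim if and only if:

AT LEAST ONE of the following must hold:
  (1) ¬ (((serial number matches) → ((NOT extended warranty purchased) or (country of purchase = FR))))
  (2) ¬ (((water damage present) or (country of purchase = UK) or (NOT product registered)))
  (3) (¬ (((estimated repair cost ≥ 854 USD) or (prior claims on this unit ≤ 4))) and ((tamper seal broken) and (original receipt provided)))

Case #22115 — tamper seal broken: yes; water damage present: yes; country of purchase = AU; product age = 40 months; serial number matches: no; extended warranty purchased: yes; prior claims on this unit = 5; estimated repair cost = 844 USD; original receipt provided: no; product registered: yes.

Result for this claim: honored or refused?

Refused

Atomic conditions:
  serial number matches: no → false
  NOT extended warranty purchased: yes → false
  country of purchase = FR: AU == FR is false
  water damage present: yes → true
  country of purchase = UK: AU == UK is false
  NOT product registered: yes → false
  estimated repair cost ≥ 854 USD: 844 ≥ 854 is false
  prior claims on this unit ≤ 4: 5 ≤ 4 is false
  tamper seal broken: yes → true
  original receipt provided: no → false
Combine:
[1.1.2] false OR false = false
[1.1] false → false (antecedent false ⇒ implication holds) = true
[1] NOT true = false
[2.1] true OR false OR false = true
[2] NOT true = false
[3.1.1] false OR false = false
[3.1] NOT false = true
[3.2] true AND false = false
[3] true AND false = false
[root] false OR false OR false = false
Overall: false → refused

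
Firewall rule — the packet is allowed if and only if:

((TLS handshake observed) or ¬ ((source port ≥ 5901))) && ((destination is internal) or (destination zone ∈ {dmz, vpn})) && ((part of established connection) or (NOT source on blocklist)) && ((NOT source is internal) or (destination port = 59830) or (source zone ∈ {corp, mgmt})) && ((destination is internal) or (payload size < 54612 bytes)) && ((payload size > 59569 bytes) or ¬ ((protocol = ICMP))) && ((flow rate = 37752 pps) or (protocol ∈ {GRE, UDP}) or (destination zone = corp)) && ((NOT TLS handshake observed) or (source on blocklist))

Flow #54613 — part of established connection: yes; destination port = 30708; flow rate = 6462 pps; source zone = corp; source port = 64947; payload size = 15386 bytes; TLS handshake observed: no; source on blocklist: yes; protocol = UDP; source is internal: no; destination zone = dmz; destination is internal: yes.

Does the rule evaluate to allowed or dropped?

Dropped

Atomic conditions:
  TLS handshake observed: no → false
  source port ≥ 5901: 64947 ≥ 5901 is true
  destination is internal: yes → true
  destination zone ∈ {dmz, vpn}: dmz is in the set → true
  part of established connection: yes → true
  NOT source on blocklist: yes → false
  NOT source is internal: no → true
  destination port = 59830: 30708 == 59830 is false
  source zone ∈ {corp, mgmt}: corp is in the set → true
  payload size < 54612 bytes: 15386 < 54612 is true
  payload size > 59569 bytes: 15386 > 59569 is false
  protocol = ICMP: UDP == ICMP is false
  flow rate = 37752 pps: 6462 == 37752 is false
  protocol ∈ {GRE, UDP}: UDP is in the set → true
  destination zone = corp: dmz == corp is false
  NOT TLS handshake observed: no → true
  source on blocklist: yes → true
Combine:
[1.2] NOT true = false
[1] false OR false = false
[2] true OR true = true
[3] true OR false = true
[4] true OR false OR true = true
[5] true OR true = true
[6.2] NOT false = true
[6] false OR true = true
[7] false OR true OR false = true
[8] true OR true = true
[root] false AND true AND true AND true AND true AND true AND true AND true = false
Overall: false → dropped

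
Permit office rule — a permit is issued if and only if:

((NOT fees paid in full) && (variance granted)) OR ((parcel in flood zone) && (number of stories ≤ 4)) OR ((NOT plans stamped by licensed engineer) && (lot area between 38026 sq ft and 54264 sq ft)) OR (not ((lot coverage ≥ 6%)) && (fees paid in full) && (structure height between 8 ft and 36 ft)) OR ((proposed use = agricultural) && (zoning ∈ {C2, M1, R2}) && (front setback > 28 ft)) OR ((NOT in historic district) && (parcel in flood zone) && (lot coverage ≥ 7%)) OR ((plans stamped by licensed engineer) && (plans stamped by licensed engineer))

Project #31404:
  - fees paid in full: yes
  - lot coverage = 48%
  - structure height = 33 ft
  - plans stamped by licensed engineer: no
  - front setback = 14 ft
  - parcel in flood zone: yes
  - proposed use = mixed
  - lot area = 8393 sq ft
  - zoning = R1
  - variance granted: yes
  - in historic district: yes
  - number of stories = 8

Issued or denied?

Atomic conditions:
  NOT fees paid in full: yes → false
  variance granted: yes → true
  parcel in flood zone: yes → true
  number of stories ≤ 4: 8 ≤ 4 is false
  NOT plans stamped by licensed engineer: no → true
  lot area between 38026 sq ft and 54264 sq ft: 8393 in [38026, 54264] is false
  lot coverage ≥ 6%: 48 ≥ 6 is true
  fees paid in full: yes → true
  structure height between 8 ft and 36 ft: 33 in [8, 36] is true
  proposed use = agricultural: mixed == agricultural is false
  zoning ∈ {C2, M1, R2}: R1 is not in the set → false
  front setback > 28 ft: 14 > 28 is false
  NOT in historic district: yes → false
  lot coverage ≥ 7%: 48 ≥ 7 is true
  plans stamped by licensed engineer: no → false
Combine:
[1] false AND true = false
[2] true AND false = false
[3] true AND false = false
[4.1] NOT true = false
[4] false AND true AND true = false
[5] false AND false AND false = false
[6] false AND true AND true = false
[7] false AND false = false
[root] false OR false OR false OR false OR false OR false OR false = false
Overall: false → denied

Denied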